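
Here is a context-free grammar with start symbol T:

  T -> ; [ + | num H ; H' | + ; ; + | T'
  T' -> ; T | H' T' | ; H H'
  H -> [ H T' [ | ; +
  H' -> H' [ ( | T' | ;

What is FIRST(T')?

T' -> ; T contributes {;}.
From T' -> H' T': add FIRST(H') = { ; }.
T' -> ; H H' contributes {;}.
Union: FIRST(T') = { ; }.

{ ; }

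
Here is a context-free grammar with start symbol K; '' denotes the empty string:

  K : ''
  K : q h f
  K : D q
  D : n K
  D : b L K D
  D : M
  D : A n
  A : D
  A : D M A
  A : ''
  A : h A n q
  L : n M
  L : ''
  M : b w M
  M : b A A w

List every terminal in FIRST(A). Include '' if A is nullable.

{ b, h, n, '' }

From A : D: add FIRST(D) = { b, h, n }.
From A : D M A: add FIRST(D) = { b, h, n }.
A : '' contributes ''.
A : h A n q contributes {h}.
Union: FIRST(A) = { b, h, n, '' }.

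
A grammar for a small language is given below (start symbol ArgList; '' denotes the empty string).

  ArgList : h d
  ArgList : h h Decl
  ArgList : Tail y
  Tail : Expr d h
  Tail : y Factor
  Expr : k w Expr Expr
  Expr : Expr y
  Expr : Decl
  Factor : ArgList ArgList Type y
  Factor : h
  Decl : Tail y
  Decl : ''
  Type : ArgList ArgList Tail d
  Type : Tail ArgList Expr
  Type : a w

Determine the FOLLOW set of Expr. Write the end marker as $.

{ d, k, y }

In Tail : Expr d h: add FIRST(d h) = { d }.
In Expr : k w Expr Expr: add FIRST(Expr)\{''} = { d, k, y }.
  Since Expr is nullable, also add FOLLOW(Expr) = { d, k, y }.
In Expr : k w Expr Expr: Expr is at the end, add FOLLOW(Expr) = { d, k, y }.
In Expr : Expr y: add FIRST(y) = { y }.
In Type : Tail ArgList Expr: Expr is at the end, add FOLLOW(Type) = { y }.
Union: FOLLOW(Expr) = { d, k, y }.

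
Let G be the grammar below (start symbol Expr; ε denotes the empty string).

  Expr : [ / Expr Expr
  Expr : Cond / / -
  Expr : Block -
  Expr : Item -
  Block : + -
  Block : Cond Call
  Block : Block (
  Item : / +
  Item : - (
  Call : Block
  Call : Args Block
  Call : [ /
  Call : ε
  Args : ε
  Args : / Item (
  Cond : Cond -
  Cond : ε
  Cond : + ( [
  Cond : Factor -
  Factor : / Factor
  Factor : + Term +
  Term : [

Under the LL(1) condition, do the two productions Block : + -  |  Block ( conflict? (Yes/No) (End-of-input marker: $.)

FIRST(+ -) = { + } and FIRST(Block () = { (, +, -, /, [ }.
Both contain +, so the two alternatives are not disjoint — LL(1) conflict.

Yes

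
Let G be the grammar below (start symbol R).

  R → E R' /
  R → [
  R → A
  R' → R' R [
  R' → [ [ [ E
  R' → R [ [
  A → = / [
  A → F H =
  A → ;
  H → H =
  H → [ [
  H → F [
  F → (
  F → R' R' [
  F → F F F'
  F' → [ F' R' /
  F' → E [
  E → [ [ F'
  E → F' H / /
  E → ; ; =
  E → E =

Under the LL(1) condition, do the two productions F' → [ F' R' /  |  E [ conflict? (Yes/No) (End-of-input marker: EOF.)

FIRST([ F' R' /) = { [ } and FIRST(E [) = { ;, [ }.
Both contain [, so the two alternatives are not disjoint — LL(1) conflict.

Yes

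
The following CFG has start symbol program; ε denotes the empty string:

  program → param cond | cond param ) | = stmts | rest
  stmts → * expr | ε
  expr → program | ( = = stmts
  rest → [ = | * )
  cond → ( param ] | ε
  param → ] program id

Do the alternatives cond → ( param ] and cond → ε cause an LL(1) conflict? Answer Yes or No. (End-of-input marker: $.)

No

FIRST(( param ]) = { ( } and FIRST(ε) = { ε }.
The second is nullable but FOLLOW(cond) = { $, ], id } is disjoint from FIRST of the first.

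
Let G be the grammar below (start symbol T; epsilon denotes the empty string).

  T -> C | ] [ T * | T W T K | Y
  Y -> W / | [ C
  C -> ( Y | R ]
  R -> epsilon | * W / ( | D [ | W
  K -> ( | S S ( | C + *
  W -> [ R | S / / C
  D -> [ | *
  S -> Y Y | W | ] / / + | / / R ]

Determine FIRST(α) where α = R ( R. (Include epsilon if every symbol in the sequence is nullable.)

{ (, *, /, [, ] }

Add FIRST(R)\{epsilon} = { *, /, [, ] }; R is nullable, continue.
( is a terminal; add {(} and stop.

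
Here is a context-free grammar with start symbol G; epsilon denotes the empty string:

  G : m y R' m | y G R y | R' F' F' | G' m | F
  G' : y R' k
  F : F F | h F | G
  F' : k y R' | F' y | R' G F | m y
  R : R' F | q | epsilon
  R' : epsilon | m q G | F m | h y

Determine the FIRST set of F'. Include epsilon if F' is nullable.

{ h, k, m, y }

F' : k y R' contributes {k}.
From F' : F' y: add FIRST(F') = { h, k, m, y }.
From F' : R' G F: R' nullable, take FIRST(R') ∪ FIRST(G) = { h, k, m, y }.
F' : m y contributes {m}.
Union: FIRST(F') = { h, k, m, y }.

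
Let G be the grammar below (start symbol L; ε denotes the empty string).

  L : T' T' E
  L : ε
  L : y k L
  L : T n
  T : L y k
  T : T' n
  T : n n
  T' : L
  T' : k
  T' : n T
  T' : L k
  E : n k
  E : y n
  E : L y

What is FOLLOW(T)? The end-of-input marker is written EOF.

{ k, n, y }

In L : T n: add FIRST(n) = { n }.
In T' : n T: T is at the end, add FOLLOW(T') = { k, n, y }.
Union: FOLLOW(T) = { k, n, y }.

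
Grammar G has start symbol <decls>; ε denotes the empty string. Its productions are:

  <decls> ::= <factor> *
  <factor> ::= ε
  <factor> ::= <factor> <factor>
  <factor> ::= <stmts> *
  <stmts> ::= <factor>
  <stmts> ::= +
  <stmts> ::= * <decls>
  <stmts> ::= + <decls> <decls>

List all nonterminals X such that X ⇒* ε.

Directly nullable (have an ε-production): <factor>.
<stmts> ::= <factor> with every symbol nullable, so <stmts> is nullable.
No other nonterminal has a production whose RHS symbols are all nullable.

{ <factor>, <stmts> }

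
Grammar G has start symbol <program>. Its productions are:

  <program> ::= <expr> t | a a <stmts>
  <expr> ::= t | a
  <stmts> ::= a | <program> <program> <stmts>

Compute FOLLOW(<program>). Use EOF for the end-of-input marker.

<program> is the start symbol, so EOF ∈ FOLLOW(<program>).
In <stmts> ::= <program> <program> <stmts>: add FIRST(<program> <stmts>) = { a, t }.
In <stmts> ::= <program> <program> <stmts>: add FIRST(<stmts>) = { a, t }.
Union: FOLLOW(<program>) = { EOF, a, t }.

{ EOF, a, t }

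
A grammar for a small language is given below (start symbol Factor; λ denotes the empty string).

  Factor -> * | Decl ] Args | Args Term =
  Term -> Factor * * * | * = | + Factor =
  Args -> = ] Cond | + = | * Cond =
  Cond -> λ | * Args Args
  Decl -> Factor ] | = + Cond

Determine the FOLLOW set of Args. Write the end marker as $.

{ $, *, +, =, ] }

In Factor -> Decl ] Args: Args is at the end, add FOLLOW(Factor) = { $, *, =, ] }.
In Factor -> Args Term =: add FIRST(Term =) = { *, +, = }.
In Cond -> * Args Args: add FIRST(Args) = { *, +, = }.
In Cond -> * Args Args: Args is at the end, add FOLLOW(Cond) = { $, *, +, =, ] }.
Union: FOLLOW(Args) = { $, *, +, =, ] }.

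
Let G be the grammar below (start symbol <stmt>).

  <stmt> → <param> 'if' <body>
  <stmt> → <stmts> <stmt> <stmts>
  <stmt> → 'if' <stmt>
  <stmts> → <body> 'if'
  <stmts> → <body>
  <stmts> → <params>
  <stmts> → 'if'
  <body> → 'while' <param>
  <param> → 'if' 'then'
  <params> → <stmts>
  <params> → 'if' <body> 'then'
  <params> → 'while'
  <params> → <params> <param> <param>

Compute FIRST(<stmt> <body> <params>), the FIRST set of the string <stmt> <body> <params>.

Add FIRST(<stmt>) = { 'if', 'while' }; <stmt> is not nullable, stop.

{ 'if', 'while' }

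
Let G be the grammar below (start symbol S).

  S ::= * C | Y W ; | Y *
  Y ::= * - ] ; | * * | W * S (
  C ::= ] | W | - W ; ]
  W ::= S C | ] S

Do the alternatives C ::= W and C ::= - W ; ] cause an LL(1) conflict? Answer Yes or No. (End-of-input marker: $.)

No

FIRST(W) = { *, ] } and FIRST(- W ; ]) = { - }.
The FIRST sets are disjoint and neither alternative is nullable — no conflict.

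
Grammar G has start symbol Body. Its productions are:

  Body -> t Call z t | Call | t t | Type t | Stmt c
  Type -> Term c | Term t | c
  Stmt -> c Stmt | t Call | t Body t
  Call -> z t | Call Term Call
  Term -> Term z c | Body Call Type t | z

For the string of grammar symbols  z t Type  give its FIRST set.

z is a terminal; add {z} and stop.

{ z }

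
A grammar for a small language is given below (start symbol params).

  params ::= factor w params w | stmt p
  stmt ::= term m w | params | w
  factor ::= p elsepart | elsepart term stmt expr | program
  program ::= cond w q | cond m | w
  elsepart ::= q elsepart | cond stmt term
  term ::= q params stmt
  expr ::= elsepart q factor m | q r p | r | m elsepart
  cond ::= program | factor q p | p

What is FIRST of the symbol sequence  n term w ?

{ n }

n is a terminal; add {n} and stop.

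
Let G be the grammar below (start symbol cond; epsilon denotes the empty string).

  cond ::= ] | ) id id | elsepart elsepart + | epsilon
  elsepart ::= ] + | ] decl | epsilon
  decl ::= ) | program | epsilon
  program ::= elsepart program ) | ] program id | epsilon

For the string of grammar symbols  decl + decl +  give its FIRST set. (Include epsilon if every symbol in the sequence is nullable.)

Add FIRST(decl)\{epsilon} = { ), ] }; decl is nullable, continue.
+ is a terminal; add {+} and stop.

{ ), +, ] }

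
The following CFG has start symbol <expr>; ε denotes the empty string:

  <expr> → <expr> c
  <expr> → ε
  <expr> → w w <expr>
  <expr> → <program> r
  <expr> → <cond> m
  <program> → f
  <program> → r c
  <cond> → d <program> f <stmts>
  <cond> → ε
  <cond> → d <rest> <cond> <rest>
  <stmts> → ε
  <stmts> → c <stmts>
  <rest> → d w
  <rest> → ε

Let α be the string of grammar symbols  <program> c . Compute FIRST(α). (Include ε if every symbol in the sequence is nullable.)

{ f, r }

Add FIRST(<program>) = { f, r }; <program> is not nullable, stop.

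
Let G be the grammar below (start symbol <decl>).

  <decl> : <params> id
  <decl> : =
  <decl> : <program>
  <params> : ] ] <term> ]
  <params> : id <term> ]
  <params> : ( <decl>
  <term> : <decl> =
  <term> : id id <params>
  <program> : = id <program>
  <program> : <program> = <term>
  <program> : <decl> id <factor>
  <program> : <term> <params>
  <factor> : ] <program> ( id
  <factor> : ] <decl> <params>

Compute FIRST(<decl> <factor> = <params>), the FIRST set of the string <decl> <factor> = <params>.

Add FIRST(<decl>) = { (, =, ], id }; <decl> is not nullable, stop.

{ (, =, ], id }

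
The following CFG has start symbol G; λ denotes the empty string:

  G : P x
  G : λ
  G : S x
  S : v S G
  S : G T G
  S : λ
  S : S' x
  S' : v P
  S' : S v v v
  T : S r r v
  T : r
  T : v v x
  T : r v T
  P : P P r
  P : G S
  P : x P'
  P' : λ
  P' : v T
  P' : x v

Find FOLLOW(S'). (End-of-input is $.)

{ x }

In S : S' x: add FIRST(x) = { x }.
Union: FOLLOW(S') = { x }.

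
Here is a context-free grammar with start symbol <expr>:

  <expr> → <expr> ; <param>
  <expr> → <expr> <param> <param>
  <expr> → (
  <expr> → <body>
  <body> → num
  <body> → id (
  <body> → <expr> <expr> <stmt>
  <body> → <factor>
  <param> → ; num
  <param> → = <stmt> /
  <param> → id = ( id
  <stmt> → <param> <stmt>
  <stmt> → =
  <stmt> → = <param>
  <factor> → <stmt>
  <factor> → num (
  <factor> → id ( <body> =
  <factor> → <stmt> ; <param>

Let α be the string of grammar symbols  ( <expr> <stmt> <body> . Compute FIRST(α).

{ ( }

( is a terminal; add {(} and stop.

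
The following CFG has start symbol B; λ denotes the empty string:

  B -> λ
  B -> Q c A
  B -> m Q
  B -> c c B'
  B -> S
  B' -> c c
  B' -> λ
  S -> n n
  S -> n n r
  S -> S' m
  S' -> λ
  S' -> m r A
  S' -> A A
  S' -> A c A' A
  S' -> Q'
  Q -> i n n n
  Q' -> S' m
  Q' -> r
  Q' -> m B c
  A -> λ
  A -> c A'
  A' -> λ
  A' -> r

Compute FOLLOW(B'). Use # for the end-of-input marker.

{ #, c }

In B -> c c B': B' is at the end, add FOLLOW(B) = { #, c }.
Union: FOLLOW(B') = { #, c }.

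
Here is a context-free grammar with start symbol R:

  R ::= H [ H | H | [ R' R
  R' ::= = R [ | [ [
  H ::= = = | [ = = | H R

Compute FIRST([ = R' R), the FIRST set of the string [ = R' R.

[ is a terminal; add {[} and stop.

{ [ }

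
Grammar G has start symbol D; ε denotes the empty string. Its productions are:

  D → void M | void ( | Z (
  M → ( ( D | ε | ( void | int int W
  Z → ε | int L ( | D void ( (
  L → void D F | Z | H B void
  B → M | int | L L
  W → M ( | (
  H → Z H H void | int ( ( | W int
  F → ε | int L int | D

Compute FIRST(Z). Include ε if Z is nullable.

Z → ε contributes ε.
Z → int L ( contributes {int}.
From Z → D void ( (: add FIRST(D) = { (, int, void }.
Union: FIRST(Z) = { (, int, void, ε }.

{ (, int, void, ε }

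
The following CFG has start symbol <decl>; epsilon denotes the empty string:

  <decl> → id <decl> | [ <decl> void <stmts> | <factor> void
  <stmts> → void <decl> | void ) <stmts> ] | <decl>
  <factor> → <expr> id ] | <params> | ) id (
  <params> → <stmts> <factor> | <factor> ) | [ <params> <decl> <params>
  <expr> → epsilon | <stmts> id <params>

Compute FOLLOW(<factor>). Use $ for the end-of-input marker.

{ ), [, id, void }

In <decl> → <factor> void: add FIRST(void) = { void }.
In <params> → <stmts> <factor>: <factor> is at the end, add FOLLOW(<params>) = { ), [, id, void }.
In <params> → <factor> ): add FIRST()) = { ) }.
Union: FOLLOW(<factor>) = { ), [, id, void }.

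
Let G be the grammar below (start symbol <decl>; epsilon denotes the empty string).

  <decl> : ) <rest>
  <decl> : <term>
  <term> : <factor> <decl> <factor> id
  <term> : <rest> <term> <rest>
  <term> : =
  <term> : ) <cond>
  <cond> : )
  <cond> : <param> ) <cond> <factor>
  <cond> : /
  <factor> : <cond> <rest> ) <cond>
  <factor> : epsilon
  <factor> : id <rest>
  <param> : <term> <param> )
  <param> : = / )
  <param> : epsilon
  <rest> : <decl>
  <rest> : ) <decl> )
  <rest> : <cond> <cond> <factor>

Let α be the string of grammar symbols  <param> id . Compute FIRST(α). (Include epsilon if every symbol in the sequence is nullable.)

Add FIRST(<param>)\{epsilon} = { ), /, =, id }; <param> is nullable, continue.
id is a terminal; add {id} and stop.

{ ), /, =, id }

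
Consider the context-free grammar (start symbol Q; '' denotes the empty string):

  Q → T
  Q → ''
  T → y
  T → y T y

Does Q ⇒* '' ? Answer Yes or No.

Yes

Q has an ''-production, so Q ⇒ ''.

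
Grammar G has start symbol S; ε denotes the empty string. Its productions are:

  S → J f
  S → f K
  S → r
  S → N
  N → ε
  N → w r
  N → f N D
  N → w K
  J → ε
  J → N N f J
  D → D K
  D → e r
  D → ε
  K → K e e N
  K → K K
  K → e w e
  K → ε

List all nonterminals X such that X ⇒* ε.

Directly nullable (have an ε-production): N, J, D, K.
S → N with every symbol nullable, so S is nullable.

{ D, J, K, N, S }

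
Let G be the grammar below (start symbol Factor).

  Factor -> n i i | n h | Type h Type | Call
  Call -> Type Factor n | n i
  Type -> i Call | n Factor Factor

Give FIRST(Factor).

Factor -> n i i contributes {n}.
Factor -> n h contributes {n}.
From Factor -> Type h Type: add FIRST(Type) = { i, n }.
From Factor -> Call: add FIRST(Call) = { i, n }.
Union: FIRST(Factor) = { i, n }.

{ i, n }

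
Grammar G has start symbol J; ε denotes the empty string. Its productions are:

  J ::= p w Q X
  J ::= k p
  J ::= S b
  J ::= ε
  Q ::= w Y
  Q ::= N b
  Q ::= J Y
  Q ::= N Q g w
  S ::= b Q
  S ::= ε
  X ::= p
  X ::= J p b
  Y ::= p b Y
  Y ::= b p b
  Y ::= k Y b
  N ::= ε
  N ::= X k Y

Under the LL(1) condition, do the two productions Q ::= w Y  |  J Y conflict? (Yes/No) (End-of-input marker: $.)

No

FIRST(w Y) = { w } and FIRST(J Y) = { b, k, p }.
The FIRST sets are disjoint and neither alternative is nullable — no conflict.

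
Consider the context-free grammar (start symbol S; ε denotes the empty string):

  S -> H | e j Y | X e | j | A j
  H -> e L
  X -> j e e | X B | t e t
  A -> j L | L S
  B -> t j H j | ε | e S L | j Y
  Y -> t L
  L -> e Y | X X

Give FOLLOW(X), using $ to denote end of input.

In S -> X e: add FIRST(e) = { e }.
In X -> X B: add FIRST(B)\{ε} = { e, j, t }.
  Since B is nullable, also add FOLLOW(X) = { $, e, j, t }.
In L -> X X: add FIRST(X) = { j, t }.
In L -> X X: X is at the end, add FOLLOW(L) = { $, e, j, t }.
Union: FOLLOW(X) = { $, e, j, t }.

{ $, e, j, t }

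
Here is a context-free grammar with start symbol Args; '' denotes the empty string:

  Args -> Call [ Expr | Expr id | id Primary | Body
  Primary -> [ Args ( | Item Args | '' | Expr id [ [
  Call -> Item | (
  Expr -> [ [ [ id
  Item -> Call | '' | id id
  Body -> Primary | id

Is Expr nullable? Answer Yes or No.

Nullable nonterminals: Args, Body, Call, Item, Primary.
No production of Expr has an RHS whose symbols are all nullable, so Expr is not nullable.

No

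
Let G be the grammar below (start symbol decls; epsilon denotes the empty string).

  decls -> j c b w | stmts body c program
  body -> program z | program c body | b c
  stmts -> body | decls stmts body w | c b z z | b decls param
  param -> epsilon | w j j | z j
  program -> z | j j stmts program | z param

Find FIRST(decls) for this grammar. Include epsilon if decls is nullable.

decls -> j c b w contributes {j}.
From decls -> stmts body c program: add FIRST(stmts) = { b, c, j, z }.
Union: FIRST(decls) = { b, c, j, z }.

{ b, c, j, z }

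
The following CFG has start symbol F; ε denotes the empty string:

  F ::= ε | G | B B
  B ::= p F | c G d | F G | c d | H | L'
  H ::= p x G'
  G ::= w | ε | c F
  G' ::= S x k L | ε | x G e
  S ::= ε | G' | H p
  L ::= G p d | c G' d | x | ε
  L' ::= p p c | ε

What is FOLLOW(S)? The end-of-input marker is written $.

{ x }

In G' ::= S x k L: add FIRST(x k L) = { x }.
Union: FOLLOW(S) = { x }.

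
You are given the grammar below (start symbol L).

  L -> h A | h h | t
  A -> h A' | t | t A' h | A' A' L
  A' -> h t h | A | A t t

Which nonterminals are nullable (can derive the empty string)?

{ } (none)

No nonterminal has an empty production or an RHS whose symbols are all nullable.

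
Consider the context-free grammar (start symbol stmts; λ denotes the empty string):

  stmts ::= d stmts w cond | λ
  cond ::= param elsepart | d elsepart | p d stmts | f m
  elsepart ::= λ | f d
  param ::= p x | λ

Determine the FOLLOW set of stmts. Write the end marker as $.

stmts is the start symbol, so $ ∈ FOLLOW(stmts).
In stmts ::= d stmts w cond: add FIRST(w cond) = { w }.
In cond ::= p d stmts: stmts is at the end, add FOLLOW(cond) = { $, w }.
Union: FOLLOW(stmts) = { $, w }.

{ $, w }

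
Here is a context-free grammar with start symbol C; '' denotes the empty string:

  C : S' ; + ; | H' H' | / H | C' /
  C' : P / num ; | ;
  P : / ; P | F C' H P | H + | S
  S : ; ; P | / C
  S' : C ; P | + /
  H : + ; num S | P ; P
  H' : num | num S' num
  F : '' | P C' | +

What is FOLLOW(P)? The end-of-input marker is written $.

In C' : P / num ;: add FIRST(/ num ;) = { / }.
In P : / ; P: P is at the end, add FOLLOW(P) = { $, +, /, ;, num }.
In P : F C' H P: P is at the end, add FOLLOW(P) = { $, +, /, ;, num }.
In S : ; ; P: P is at the end, add FOLLOW(S) = { $, +, /, ;, num }.
In S' : C ; P: P is at the end, add FOLLOW(S') = { ;, num }.
In H : P ; P: add FIRST(; P) = { ; }.
In H : P ; P: P is at the end, add FOLLOW(H) = { $, +, /, ;, num }.
In F : P C': add FIRST(C') = { +, /, ; }.
Union: FOLLOW(P) = { $, +, /, ;, num }.

{ $, +, /, ;, num }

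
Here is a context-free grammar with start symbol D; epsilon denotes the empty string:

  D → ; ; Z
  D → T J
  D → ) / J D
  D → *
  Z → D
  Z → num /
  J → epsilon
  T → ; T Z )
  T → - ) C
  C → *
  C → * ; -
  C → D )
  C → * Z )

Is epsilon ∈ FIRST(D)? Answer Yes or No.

No

Nullable nonterminals: J.
No production of D has an RHS whose symbols are all nullable, so D is not nullable.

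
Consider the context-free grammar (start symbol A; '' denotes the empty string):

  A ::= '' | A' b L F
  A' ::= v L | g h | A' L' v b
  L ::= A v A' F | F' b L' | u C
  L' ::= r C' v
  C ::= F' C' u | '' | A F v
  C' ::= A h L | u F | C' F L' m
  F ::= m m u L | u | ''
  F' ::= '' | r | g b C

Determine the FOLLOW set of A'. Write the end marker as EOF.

In A ::= A' b L F: add FIRST(b L F) = { b }.
In A' ::= A' L' v b: add FIRST(L' v b) = { r }.
In L ::= A v A' F: add FIRST(F)\{''} = { m, u }.
  Since F is nullable, also add FOLLOW(L) = { EOF, b, h, m, r, u, v }.
Union: FOLLOW(A') = { EOF, b, h, m, r, u, v }.

{ EOF, b, h, m, r, u, v }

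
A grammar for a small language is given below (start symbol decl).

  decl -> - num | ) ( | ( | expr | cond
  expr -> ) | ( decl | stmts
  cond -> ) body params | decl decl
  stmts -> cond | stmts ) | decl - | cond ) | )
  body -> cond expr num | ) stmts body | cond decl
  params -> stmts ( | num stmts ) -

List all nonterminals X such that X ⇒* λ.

{ } (none)

No nonterminal has an empty production or an RHS whose symbols are all nullable.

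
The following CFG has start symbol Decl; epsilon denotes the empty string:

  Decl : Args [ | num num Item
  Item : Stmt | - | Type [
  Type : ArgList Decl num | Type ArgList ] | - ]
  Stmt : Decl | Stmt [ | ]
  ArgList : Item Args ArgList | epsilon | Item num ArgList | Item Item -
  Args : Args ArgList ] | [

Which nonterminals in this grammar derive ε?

{ ArgList }

Directly nullable (have an epsilon-production): ArgList.
No other nonterminal has a production whose RHS symbols are all nullable.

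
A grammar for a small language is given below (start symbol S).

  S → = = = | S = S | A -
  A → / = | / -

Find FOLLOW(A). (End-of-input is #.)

{ - }

In S → A -: add FIRST(-) = { - }.
Union: FOLLOW(A) = { - }.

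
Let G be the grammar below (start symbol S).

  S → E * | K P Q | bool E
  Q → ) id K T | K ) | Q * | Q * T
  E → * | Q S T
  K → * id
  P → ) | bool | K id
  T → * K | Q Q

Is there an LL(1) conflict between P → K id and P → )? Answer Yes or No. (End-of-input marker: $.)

No

FIRST(K id) = { * } and FIRST()) = { ) }.
The FIRST sets are disjoint and neither alternative is nullable — no conflict.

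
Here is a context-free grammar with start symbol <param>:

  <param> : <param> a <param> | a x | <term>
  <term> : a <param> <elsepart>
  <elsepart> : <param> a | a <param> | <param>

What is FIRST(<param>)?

{ a }

From <param> : <param> a <param>: add FIRST(<param>) = { a }.
<param> : a x contributes {a}.
From <param> : <term>: add FIRST(<term>) = { a }.
Union: FIRST(<param>) = { a }.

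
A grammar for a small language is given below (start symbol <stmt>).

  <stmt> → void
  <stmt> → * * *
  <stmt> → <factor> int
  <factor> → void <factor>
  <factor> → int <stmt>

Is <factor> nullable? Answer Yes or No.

No

No nonterminal in this grammar is nullable.
No production of <factor> has an RHS whose symbols are all nullable, so <factor> is not nullable.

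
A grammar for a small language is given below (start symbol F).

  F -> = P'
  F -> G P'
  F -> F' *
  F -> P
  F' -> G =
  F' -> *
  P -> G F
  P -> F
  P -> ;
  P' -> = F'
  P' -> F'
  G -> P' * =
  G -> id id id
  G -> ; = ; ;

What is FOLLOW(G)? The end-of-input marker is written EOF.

In F -> G P': add FIRST(P') = { *, ;, =, id }.
In F' -> G =: add FIRST(=) = { = }.
In P -> G F: add FIRST(F) = { *, ;, =, id }.
Union: FOLLOW(G) = { *, ;, =, id }.

{ *, ;, =, id }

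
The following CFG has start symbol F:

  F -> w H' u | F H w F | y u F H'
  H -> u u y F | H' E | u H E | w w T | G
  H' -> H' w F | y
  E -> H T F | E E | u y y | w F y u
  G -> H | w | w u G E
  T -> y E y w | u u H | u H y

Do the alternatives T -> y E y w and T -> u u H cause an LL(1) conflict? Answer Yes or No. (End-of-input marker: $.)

No

FIRST(y E y w) = { y } and FIRST(u u H) = { u }.
The FIRST sets are disjoint and neither alternative is nullable — no conflict.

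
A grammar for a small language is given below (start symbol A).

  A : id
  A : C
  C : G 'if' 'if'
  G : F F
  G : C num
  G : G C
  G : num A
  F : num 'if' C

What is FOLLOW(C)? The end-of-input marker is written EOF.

{ EOF, 'if', num }

In A : C: C is at the end, add FOLLOW(A) = { EOF, 'if', num }.
In G : C num: add FIRST(num) = { num }.
In G : G C: C is at the end, add FOLLOW(G) = { 'if', num }.
In F : num 'if' C: C is at the end, add FOLLOW(F) = { 'if', num }.
Union: FOLLOW(C) = { EOF, 'if', num }.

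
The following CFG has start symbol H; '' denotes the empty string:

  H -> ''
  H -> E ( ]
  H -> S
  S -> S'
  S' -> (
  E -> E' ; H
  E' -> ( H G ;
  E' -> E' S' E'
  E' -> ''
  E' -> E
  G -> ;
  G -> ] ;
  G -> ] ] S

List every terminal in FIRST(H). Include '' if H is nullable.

H -> '' contributes ''.
From H -> E ( ]: add FIRST(E) = { (, ; }.
From H -> S: add FIRST(S) = { ( }.
Union: FIRST(H) = { (, ;, '' }.

{ (, ;, '' }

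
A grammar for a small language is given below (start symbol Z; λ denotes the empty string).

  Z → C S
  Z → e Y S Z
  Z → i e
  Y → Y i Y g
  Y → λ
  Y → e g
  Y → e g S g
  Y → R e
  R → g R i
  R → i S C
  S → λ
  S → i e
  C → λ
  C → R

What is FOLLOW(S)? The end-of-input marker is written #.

In Z → C S: S is at the end, add FOLLOW(Z) = { # }.
In Z → e Y S Z: add FIRST(Z)\{λ} = { e, g, i }.
  Since Z is nullable, also add FOLLOW(Z) = { # }.
In Y → e g S g: add FIRST(g) = { g }.
In R → i S C: add FIRST(C)\{λ} = { g, i }.
  Since C is nullable, also add FOLLOW(R) = { #, e, i }.
Union: FOLLOW(S) = { #, e, g, i }.

{ #, e, g, i }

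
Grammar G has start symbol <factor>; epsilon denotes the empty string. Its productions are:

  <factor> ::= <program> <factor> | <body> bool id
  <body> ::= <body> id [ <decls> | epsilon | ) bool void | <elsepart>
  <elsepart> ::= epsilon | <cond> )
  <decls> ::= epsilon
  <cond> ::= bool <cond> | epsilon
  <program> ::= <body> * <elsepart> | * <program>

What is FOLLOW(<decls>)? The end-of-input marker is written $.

In <body> ::= <body> id [ <decls>: <decls> is at the end, add FOLLOW(<body>) = { *, bool, id }.
Union: FOLLOW(<decls>) = { *, bool, id }.

{ *, bool, id }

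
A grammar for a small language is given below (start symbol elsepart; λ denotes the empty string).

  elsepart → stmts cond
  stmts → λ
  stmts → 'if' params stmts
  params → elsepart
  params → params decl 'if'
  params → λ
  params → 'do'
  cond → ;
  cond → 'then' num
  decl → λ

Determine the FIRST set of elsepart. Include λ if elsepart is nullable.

{ 'if', 'then', ; }

From elsepart → stmts cond: stmts nullable, take FIRST(stmts) ∪ FIRST(cond) = { 'if', 'then', ; }.
Union: FIRST(elsepart) = { 'if', 'then', ; }.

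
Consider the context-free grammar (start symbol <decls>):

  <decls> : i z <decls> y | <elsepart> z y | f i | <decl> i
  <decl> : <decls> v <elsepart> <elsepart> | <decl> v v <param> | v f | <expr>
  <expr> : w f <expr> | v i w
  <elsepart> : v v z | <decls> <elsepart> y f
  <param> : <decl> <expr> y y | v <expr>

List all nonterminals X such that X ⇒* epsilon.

No nonterminal has an empty production or an RHS whose symbols are all nullable.

{ } (none)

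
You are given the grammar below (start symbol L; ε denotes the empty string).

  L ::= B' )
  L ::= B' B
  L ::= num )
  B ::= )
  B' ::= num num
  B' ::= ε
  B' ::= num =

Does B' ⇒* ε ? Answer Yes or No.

Yes

B' has an ε-production, so B' ⇒ ε.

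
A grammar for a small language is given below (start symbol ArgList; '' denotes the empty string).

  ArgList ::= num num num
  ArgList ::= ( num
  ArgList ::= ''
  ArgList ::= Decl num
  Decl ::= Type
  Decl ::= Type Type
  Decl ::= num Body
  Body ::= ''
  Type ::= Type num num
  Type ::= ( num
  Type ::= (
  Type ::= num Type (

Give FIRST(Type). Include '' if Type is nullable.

{ (, num }

From Type ::= Type num num: add FIRST(Type) = { (, num }.
Type ::= ( num contributes {(}.
Type ::= ( contributes {(}.
Type ::= num Type ( contributes {num}.
Union: FIRST(Type) = { (, num }.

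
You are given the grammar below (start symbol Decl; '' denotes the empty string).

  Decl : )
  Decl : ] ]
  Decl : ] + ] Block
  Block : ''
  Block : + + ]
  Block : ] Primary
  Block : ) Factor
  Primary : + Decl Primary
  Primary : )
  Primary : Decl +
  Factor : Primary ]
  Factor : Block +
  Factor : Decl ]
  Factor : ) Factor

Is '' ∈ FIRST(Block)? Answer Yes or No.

Block has an ''-production, so Block ⇒ ''.

Yes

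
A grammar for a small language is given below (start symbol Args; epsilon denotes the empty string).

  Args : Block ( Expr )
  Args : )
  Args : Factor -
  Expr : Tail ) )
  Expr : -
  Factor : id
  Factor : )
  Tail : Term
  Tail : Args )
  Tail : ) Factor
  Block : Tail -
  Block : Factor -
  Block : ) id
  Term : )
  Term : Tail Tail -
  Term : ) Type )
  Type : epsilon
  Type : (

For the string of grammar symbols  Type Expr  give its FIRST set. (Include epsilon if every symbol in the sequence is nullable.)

{ (, ), -, id }

Add FIRST(Type)\{epsilon} = { ( }; Type is nullable, continue.
Add FIRST(Expr) = { ), -, id }; Expr is not nullable, stop.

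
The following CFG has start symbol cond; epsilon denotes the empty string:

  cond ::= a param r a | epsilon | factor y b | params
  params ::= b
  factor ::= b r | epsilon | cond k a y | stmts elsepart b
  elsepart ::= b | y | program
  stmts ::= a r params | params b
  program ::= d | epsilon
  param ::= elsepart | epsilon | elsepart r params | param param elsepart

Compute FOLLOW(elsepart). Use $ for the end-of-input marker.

{ b, d, r, y }

In factor ::= stmts elsepart b: add FIRST(b) = { b }.
In param ::= elsepart: elsepart is at the end, add FOLLOW(param) = { b, d, r, y }.
In param ::= elsepart r params: add FIRST(r params) = { r }.
In param ::= param param elsepart: elsepart is at the end, add FOLLOW(param) = { b, d, r, y }.
Union: FOLLOW(elsepart) = { b, d, r, y }.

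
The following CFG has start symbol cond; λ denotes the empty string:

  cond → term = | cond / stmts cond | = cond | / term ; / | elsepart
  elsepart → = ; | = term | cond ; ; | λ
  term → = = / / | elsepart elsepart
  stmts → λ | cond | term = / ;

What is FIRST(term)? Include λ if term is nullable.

{ /, ;, =, λ }

term → = = / / contributes {=}.
From term → elsepart elsepart: elsepart, elsepart nullable, take FIRST(elsepart) ∪ FIRST(elsepart) = { /, ;, = }; also λ since the whole RHS is nullable.
Union: FIRST(term) = { /, ;, =, λ }.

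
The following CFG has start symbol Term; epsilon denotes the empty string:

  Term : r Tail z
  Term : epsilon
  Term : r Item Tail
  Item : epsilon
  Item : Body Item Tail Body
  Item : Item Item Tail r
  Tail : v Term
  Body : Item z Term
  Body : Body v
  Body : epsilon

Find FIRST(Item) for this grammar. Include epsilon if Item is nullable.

Item : epsilon contributes epsilon.
From Item : Body Item Tail Body: Body, Item nullable, take FIRST(Body) ∪ FIRST(Item) ∪ FIRST(Tail) = { v, z }.
From Item : Item Item Tail r: Item, Item nullable, take FIRST(Item) ∪ FIRST(Item) ∪ FIRST(Tail) = { v, z }.
Union: FIRST(Item) = { v, z, epsilon }.

{ v, z, epsilon }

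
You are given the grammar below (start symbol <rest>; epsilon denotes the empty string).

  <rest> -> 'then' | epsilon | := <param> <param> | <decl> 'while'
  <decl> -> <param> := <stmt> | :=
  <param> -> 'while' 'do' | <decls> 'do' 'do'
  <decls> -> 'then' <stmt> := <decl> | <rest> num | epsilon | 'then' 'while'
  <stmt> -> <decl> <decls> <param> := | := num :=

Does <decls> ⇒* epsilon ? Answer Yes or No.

<decls> has an epsilon-production, so <decls> ⇒ epsilon.

Yes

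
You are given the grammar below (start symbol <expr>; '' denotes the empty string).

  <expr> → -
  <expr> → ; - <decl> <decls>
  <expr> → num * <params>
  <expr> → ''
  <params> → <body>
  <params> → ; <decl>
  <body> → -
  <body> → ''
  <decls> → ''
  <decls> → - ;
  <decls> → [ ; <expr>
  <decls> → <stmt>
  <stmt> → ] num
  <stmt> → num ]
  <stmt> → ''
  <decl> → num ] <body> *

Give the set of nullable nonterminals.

Directly nullable (have an ''-production): <expr>, <body>, <decls>, <stmt>.
<params> → <body> with every symbol nullable, so <params> is nullable.
No other nonterminal has a production whose RHS symbols are all nullable.

{ <body>, <decls>, <expr>, <params>, <stmt> }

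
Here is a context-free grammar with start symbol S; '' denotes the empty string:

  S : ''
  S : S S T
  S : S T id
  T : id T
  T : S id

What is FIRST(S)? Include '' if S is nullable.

{ id, '' }

S : '' contributes ''.
From S : S S T: S, S nullable, take FIRST(S) ∪ FIRST(S) ∪ FIRST(T) = { id }.
From S : S T id: S nullable, take FIRST(S) ∪ FIRST(T) = { id }.
Union: FIRST(S) = { id, '' }.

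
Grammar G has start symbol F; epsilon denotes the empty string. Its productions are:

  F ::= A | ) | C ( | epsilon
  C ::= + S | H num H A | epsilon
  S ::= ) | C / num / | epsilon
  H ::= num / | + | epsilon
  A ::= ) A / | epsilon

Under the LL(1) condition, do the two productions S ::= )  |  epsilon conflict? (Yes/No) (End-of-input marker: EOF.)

No

FIRST()) = { ) } and FIRST(epsilon) = { epsilon }.
The second is nullable but FOLLOW(S) = { (, / } is disjoint from FIRST of the first.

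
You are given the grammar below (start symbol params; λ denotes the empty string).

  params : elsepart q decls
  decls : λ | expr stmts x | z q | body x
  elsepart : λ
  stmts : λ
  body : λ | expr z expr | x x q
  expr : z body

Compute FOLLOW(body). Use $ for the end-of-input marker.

In decls : body x: add FIRST(x) = { x }.
In expr : z body: body is at the end, add FOLLOW(expr) = { x, z }.
Union: FOLLOW(body) = { x, z }.

{ x, z }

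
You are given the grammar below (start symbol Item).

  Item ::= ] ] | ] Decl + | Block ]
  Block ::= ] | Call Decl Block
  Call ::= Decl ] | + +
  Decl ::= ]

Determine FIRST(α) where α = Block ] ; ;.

{ +, ] }

Add FIRST(Block) = { +, ] }; Block is not nullable, stop.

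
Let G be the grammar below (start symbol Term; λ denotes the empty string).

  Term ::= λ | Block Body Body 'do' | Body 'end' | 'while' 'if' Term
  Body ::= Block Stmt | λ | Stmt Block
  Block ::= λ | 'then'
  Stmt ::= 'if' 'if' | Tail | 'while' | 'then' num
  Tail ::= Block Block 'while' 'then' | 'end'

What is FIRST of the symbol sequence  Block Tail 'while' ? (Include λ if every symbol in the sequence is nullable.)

Add FIRST(Block)\{λ} = { 'then' }; Block is nullable, continue.
Add FIRST(Tail) = { 'end', 'then', 'while' }; Tail is not nullable, stop.

{ 'end', 'then', 'while' }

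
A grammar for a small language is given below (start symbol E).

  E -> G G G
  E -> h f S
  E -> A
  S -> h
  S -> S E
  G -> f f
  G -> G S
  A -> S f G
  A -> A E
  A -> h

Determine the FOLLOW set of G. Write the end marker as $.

{ $, f, h }

In E -> G G G: add FIRST(G G) = { f }.
In E -> G G G: add FIRST(G) = { f }.
In E -> G G G: G is at the end, add FOLLOW(E) = { $, f, h }.
In G -> G S: add FIRST(S) = { h }.
In A -> S f G: G is at the end, add FOLLOW(A) = { $, f, h }.
Union: FOLLOW(G) = { $, f, h }.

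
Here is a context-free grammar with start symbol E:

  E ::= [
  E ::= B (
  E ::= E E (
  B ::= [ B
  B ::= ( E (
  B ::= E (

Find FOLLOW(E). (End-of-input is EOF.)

{ EOF, (, [ }

E is the start symbol, so EOF ∈ FOLLOW(E).
In E ::= E E (: add FIRST(E () = { (, [ }.
In E ::= E E (: add FIRST(() = { ( }.
In B ::= ( E (: add FIRST(() = { ( }.
In B ::= E (: add FIRST(() = { ( }.
Union: FOLLOW(E) = { EOF, (, [ }.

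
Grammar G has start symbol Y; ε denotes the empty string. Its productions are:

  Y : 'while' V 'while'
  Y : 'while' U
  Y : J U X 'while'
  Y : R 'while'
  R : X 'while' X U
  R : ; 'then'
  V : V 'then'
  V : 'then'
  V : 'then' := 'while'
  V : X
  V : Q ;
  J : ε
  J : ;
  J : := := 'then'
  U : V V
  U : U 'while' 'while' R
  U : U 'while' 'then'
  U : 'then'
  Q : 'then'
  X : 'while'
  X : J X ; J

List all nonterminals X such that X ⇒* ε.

{ J }

Directly nullable (have an ε-production): J.
No other nonterminal has a production whose RHS symbols are all nullable.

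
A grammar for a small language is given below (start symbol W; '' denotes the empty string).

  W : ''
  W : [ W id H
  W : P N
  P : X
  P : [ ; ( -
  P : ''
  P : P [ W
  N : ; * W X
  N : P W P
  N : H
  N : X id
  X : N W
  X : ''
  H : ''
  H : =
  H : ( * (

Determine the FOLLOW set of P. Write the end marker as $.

{ $, (, ;, =, [, id }

In W : P N: add FIRST(N)\{''} = { (, ;, =, [, id }.
  Since N is nullable, also add FOLLOW(W) = { $, (, ;, =, [, id }.
In P : P [ W: add FIRST([ W) = { [ }.
In N : P W P: add FIRST(W P)\{''} = { (, ;, =, [, id }.
  Since W P is nullable, also add FOLLOW(N) = { $, (, ;, =, [, id }.
In N : P W P: P is at the end, add FOLLOW(N) = { $, (, ;, =, [, id }.
Union: FOLLOW(P) = { $, (, ;, =, [, id }.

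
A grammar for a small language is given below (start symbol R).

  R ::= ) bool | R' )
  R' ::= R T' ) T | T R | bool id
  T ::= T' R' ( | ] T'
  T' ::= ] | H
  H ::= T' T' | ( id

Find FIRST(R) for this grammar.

R ::= ) bool contributes {)}.
From R ::= R' ): add FIRST(R') = { (, ), ], bool }.
Union: FIRST(R) = { (, ), ], bool }.

{ (, ), ], bool }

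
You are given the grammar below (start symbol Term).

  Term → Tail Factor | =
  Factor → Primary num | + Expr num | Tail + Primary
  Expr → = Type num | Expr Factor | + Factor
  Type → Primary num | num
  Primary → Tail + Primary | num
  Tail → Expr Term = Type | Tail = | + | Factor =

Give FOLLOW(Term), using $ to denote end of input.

Term is the start symbol, so $ ∈ FOLLOW(Term).
In Tail → Expr Term = Type: add FIRST(= Type) = { = }.
Union: FOLLOW(Term) = { $, = }.

{ $, = }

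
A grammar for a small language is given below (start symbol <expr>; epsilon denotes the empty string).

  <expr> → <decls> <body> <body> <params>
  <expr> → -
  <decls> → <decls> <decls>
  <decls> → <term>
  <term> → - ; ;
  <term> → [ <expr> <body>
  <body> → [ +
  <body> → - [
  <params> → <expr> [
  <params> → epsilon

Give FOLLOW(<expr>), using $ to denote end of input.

{ $, -, [ }

<expr> is the start symbol, so $ ∈ FOLLOW(<expr>).
In <term> → [ <expr> <body>: add FIRST(<body>) = { -, [ }.
In <params> → <expr> [: add FIRST([) = { [ }.
Union: FOLLOW(<expr>) = { $, -, [ }.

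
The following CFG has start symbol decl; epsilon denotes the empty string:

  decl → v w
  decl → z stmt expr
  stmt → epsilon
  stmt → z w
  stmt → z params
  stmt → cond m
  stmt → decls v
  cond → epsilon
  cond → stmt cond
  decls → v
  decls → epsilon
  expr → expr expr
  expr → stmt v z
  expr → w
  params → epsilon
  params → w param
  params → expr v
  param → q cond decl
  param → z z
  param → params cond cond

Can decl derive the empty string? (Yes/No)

Nullable nonterminals: cond, decls, param, params, stmt.
No production of decl has an RHS whose symbols are all nullable, so decl is not nullable.

No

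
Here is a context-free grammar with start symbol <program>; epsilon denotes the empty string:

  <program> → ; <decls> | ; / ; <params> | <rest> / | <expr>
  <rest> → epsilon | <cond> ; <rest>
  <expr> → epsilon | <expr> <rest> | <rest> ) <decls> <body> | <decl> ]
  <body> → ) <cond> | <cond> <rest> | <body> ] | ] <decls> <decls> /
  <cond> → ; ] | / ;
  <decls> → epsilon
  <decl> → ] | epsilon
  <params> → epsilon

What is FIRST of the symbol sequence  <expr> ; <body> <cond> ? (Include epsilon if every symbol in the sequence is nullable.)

{ ), /, ;, ] }

Add FIRST(<expr>)\{epsilon} = { ), /, ;, ] }; <expr> is nullable, continue.
; is a terminal; add {;} and stop.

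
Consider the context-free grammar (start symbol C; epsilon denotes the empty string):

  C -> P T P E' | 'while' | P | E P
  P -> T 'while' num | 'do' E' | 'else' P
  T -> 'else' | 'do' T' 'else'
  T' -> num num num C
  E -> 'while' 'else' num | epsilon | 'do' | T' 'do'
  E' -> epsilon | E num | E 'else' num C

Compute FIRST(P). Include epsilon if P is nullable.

From P -> T 'while' num: add FIRST(T) = { 'do', 'else' }.
P -> 'do' E' contributes {'do'}.
P -> 'else' P contributes {'else'}.
Union: FIRST(P) = { 'do', 'else' }.

{ 'do', 'else' }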